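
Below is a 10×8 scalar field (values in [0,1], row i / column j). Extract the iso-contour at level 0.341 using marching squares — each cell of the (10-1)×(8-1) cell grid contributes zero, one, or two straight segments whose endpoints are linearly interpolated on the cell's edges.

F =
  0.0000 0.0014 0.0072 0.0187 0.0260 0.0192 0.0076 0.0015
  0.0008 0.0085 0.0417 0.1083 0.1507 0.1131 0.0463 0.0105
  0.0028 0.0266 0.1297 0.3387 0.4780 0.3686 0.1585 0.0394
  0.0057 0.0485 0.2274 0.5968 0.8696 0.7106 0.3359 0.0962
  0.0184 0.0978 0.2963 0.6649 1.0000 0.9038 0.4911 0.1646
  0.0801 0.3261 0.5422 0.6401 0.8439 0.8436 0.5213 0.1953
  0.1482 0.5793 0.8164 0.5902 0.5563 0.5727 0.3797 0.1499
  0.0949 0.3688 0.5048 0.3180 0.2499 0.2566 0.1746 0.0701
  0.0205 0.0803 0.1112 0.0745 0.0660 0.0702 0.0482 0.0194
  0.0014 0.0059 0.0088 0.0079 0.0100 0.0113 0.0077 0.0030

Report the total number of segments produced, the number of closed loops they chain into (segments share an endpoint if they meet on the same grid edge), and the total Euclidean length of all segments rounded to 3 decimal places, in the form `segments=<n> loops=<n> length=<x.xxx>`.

cell (1,3): code 0100 → (1.581,4.000)–(2.000,3.017)
cell (1,4): code 1100 → (1.892,5.000)–(1.581,4.000)
cell (1,5): code 1000 → (2.000,5.131)–(1.892,5.000)
cell (2,2): code 0100 → (2.009,3.000)–(3.000,2.308)
cell (2,3): code 1110 → (2.000,3.017)–(2.009,3.000)
cell (2,5): code 1001 → (3.000,5.986)–(2.000,5.131)
cell (3,2): code 0110 → (3.000,2.308)–(4.000,2.121)
cell (3,5): code 1101 → (3.033,6.000)–(3.000,5.986)
cell (3,6): code 1000 → (4.000,6.460)–(3.033,6.000)
cell (4,1): code 0100 → (4.182,2.000)–(5.000,1.069)
cell (4,2): code 1110 → (4.000,2.121)–(4.182,2.000)
cell (4,6): code 1001 → (5.000,6.553)–(4.000,6.460)
cell (5,0): code 0100 → (5.059,1.000)–(6.000,0.447)
cell (5,1): code 1110 → (5.000,1.069)–(5.059,1.000)
cell (5,6): code 1001 → (6.000,6.168)–(5.000,6.553)
cell (6,0): code 0110 → (6.000,0.447)–(7.000,0.899)
cell (6,2): code 1011 → (7.000,2.877)–(6.916,3.000)
cell (6,3): code 0011 → (6.916,3.000)–(6.703,4.000)
cell (6,4): code 0011 → (6.703,4.000)–(6.733,5.000)
cell (6,5): code 0011 → (6.733,5.000)–(6.189,6.000)
cell (6,6): code 0001 → (6.189,6.000)–(6.000,6.168)
cell (7,0): code 0010 → (7.000,0.899)–(7.096,1.000)
cell (7,1): code 0011 → (7.096,1.000)–(7.416,2.000)
cell (7,2): code 0001 → (7.416,2.000)–(7.000,2.877)
total: 24 segments, chained into 1 closed loop(s), length Σ = 18.490278

segments=24 loops=1 length=18.490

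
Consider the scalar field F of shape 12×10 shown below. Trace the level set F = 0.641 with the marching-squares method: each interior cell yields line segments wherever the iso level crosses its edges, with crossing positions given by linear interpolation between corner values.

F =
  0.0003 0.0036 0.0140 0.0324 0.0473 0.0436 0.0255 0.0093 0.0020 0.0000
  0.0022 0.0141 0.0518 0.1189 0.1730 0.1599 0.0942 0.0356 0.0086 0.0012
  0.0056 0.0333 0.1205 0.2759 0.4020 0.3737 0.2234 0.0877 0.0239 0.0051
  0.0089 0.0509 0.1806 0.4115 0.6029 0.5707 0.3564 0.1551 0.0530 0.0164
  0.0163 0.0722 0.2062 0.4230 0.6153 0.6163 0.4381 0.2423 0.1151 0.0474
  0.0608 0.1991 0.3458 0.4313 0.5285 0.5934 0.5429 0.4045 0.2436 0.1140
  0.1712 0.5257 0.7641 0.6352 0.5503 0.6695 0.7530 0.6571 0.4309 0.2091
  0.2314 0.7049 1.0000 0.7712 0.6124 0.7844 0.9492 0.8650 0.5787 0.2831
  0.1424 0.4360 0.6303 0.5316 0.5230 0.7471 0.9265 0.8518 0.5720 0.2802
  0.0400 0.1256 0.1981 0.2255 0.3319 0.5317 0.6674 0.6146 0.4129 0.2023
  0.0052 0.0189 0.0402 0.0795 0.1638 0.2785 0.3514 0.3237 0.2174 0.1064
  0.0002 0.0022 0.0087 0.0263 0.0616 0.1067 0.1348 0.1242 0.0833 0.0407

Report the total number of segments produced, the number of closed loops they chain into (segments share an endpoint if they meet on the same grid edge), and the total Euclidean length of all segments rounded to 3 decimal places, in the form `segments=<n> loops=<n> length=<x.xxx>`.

segments=24 loops=2 length=18.829

cell (5,1): code 0100 → (5.706,2.000)–(6.000,1.484)
cell (5,2): code 1000 → (6.000,2.955)–(5.706,2.000)
cell (5,4): code 0100 → (5.625,5.000)–(6.000,4.761)
cell (5,5): code 1100 → (5.467,6.000)–(5.625,5.000)
cell (5,6): code 1100 → (5.936,7.000)–(5.467,6.000)
cell (5,7): code 1000 → (6.000,7.071)–(5.936,7.000)
cell (6,0): code 0100 → (6.643,1.000)–(7.000,0.865)
cell (6,1): code 1110 → (6.000,1.484)–(6.643,1.000)
cell (6,2): code 1101 → (6.043,3.000)–(6.000,2.955)
cell (6,3): code 1000 → (7.000,3.820)–(6.043,3.000)
cell (6,4): code 0110 → (6.000,4.761)–(7.000,4.166)
cell (6,7): code 1001 → (7.000,7.782)–(6.000,7.071)
cell (7,0): code 0010 → (7.000,0.865)–(7.238,1.000)
cell (7,1): code 0011 → (7.238,1.000)–(7.971,2.000)
cell (7,2): code 0011 → (7.971,2.000)–(7.543,3.000)
cell (7,3): code 0001 → (7.543,3.000)–(7.000,3.820)
cell (7,4): code 0110 → (7.000,4.166)–(8.000,4.527)
cell (7,7): code 1001 → (8.000,7.753)–(7.000,7.782)
cell (8,4): code 0010 → (8.000,4.527)–(8.493,5.000)
cell (8,5): code 0111 → (8.493,5.000)–(9.000,5.805)
cell (8,6): code 1011 → (9.000,6.500)–(8.889,7.000)
cell (8,7): code 0001 → (8.889,7.000)–(8.000,7.753)
cell (9,5): code 0010 → (9.000,5.805)–(9.084,6.000)
cell (9,6): code 0001 → (9.084,6.000)–(9.000,6.500)
total: 24 segments, chained into 2 closed loop(s), length Σ = 18.828999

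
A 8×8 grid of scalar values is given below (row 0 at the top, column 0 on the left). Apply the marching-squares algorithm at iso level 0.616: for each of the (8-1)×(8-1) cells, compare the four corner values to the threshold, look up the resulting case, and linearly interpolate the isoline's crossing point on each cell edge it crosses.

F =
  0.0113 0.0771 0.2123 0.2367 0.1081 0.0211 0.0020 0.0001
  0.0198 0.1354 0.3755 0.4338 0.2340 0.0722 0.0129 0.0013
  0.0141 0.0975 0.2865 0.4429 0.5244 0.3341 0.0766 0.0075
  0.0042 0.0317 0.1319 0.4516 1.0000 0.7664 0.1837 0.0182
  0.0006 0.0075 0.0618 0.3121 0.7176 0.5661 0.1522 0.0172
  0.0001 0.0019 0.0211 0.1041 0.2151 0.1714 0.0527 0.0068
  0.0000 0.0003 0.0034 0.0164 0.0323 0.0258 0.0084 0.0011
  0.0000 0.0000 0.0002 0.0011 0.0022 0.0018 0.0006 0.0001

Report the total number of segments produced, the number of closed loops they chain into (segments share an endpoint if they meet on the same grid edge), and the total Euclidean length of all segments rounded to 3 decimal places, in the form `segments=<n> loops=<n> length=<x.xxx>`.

cell (2,3): code 0100 → (2.193,4.000)–(3.000,3.300)
cell (2,4): code 1100 → (2.652,5.000)–(2.193,4.000)
cell (2,5): code 1000 → (3.000,5.258)–(2.652,5.000)
cell (3,3): code 0110 → (3.000,3.300)–(4.000,3.749)
cell (3,4): code 1011 → (4.000,4.671)–(3.751,5.000)
cell (3,5): code 0001 → (3.751,5.000)–(3.000,5.258)
cell (4,3): code 0010 → (4.000,3.749)–(4.202,4.000)
cell (4,4): code 0001 → (4.202,4.000)–(4.000,4.671)
total: 8 segments, chained into 1 closed loop(s), length Σ = 5.928277

segments=8 loops=1 length=5.928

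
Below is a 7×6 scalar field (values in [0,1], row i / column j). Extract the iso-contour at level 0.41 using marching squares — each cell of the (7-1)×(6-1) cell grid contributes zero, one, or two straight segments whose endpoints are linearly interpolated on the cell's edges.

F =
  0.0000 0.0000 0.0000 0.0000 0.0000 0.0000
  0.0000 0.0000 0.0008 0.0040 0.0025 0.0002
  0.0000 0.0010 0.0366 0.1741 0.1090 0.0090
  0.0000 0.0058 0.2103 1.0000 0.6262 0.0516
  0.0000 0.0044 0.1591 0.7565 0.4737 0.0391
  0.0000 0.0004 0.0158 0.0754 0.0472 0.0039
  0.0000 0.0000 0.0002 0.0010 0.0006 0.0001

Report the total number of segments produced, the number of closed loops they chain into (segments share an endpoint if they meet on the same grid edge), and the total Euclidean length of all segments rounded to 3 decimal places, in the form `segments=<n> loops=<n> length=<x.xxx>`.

cell (2,2): code 0100 → (2.286,3.000)–(3.000,2.253)
cell (2,3): code 1100 → (2.582,4.000)–(2.286,3.000)
cell (2,4): code 1000 → (3.000,4.376)–(2.582,4.000)
cell (3,2): code 0110 → (3.000,2.253)–(4.000,2.420)
cell (3,4): code 1001 → (4.000,4.147)–(3.000,4.376)
cell (4,2): code 0010 → (4.000,2.420)–(4.509,3.000)
cell (4,3): code 0011 → (4.509,3.000)–(4.149,4.000)
cell (4,4): code 0001 → (4.149,4.000)–(4.000,4.147)
total: 8 segments, chained into 1 closed loop(s), length Σ = 6.722390

segments=8 loops=1 length=6.722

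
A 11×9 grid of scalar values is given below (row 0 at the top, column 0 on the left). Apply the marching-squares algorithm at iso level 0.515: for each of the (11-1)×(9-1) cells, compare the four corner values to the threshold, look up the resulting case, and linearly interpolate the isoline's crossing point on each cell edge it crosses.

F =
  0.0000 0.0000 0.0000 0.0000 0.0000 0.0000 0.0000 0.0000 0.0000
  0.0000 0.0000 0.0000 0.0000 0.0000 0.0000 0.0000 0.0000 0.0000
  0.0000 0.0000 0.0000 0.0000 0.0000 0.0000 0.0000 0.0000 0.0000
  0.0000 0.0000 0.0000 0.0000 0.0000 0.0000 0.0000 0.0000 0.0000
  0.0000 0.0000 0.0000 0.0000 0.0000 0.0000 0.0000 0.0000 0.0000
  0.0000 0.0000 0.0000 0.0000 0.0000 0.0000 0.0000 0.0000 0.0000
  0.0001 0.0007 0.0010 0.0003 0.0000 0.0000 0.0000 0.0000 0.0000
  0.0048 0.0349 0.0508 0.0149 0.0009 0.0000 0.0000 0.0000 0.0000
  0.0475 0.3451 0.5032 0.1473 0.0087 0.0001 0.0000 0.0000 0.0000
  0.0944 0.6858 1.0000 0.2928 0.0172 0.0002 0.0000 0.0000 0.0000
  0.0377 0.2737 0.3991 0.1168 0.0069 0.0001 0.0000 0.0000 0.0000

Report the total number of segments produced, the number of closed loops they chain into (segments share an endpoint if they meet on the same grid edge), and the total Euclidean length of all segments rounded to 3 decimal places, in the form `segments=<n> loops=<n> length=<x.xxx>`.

segments=6 loops=1 length=5.517

cell (8,0): code 0100 → (8.499,1.000)–(9.000,0.711)
cell (8,1): code 1100 → (8.024,2.000)–(8.499,1.000)
cell (8,2): code 1000 → (9.000,2.686)–(8.024,2.000)
cell (9,0): code 0010 → (9.000,0.711)–(9.414,1.000)
cell (9,1): code 0011 → (9.414,1.000)–(9.807,2.000)
cell (9,2): code 0001 → (9.807,2.000)–(9.000,2.686)
total: 6 segments, chained into 1 closed loop(s), length Σ = 5.517294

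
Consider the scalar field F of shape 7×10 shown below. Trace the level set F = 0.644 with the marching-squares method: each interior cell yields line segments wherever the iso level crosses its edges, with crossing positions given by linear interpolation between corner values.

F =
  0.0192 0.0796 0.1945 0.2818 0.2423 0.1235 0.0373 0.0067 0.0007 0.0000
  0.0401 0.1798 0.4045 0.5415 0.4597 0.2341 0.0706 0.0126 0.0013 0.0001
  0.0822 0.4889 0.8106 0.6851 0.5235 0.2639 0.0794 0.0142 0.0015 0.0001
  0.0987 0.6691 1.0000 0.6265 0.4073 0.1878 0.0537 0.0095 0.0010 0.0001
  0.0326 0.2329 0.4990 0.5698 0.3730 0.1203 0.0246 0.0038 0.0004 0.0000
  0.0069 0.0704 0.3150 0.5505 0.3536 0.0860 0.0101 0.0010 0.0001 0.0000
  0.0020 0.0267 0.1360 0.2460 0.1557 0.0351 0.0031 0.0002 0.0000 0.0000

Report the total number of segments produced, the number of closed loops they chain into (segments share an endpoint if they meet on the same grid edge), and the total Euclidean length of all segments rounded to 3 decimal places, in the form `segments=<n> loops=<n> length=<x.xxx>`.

cell (1,1): code 0100 → (1.590,2.000)–(2.000,1.482)
cell (1,2): code 1100 → (1.714,3.000)–(1.590,2.000)
cell (1,3): code 1000 → (2.000,3.254)–(1.714,3.000)
cell (2,0): code 0100 → (2.861,1.000)–(3.000,0.956)
cell (2,1): code 1110 → (2.000,1.482)–(2.861,1.000)
cell (2,2): code 1011 → (3.000,2.953)–(2.701,3.000)
cell (2,3): code 0001 → (2.701,3.000)–(2.000,3.254)
cell (3,0): code 0010 → (3.000,0.956)–(3.058,1.000)
cell (3,1): code 0011 → (3.058,1.000)–(3.711,2.000)
cell (3,2): code 0001 → (3.711,2.000)–(3.000,2.953)
total: 10 segments, chained into 1 closed loop(s), length Σ = 6.687839

segments=10 loops=1 length=6.688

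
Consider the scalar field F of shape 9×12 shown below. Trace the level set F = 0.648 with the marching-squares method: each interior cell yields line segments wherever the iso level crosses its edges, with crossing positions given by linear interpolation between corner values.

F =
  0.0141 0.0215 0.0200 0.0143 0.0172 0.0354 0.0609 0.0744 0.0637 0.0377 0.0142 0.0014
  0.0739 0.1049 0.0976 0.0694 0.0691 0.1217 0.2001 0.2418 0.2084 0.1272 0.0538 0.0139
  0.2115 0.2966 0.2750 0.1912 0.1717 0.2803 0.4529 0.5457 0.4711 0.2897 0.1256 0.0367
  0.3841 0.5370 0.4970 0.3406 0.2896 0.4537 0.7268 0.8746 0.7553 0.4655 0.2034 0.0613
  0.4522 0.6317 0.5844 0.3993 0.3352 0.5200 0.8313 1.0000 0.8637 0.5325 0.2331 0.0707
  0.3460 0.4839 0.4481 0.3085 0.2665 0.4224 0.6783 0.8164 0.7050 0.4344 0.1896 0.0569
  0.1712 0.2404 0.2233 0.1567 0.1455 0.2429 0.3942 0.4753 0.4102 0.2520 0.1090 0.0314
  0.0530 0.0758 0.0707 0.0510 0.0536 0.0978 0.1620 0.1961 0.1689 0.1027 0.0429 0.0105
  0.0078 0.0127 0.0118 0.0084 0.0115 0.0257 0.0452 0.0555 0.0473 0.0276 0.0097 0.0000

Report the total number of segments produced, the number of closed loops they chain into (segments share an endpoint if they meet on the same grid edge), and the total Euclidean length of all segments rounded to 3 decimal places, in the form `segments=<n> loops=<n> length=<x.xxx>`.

segments=12 loops=1 length=9.904

cell (2,5): code 0100 → (2.712,6.000)–(3.000,5.711)
cell (2,6): code 1100 → (2.311,7.000)–(2.712,6.000)
cell (2,7): code 1100 → (2.622,8.000)–(2.311,7.000)
cell (2,8): code 1000 → (3.000,8.370)–(2.622,8.000)
cell (3,5): code 0110 → (3.000,5.711)–(4.000,5.411)
cell (3,8): code 1001 → (4.000,8.651)–(3.000,8.370)
cell (4,5): code 0110 → (4.000,5.411)–(5.000,5.882)
cell (4,8): code 1001 → (5.000,8.211)–(4.000,8.651)
cell (5,5): code 0010 → (5.000,5.882)–(5.107,6.000)
cell (5,6): code 0011 → (5.107,6.000)–(5.494,7.000)
cell (5,7): code 0011 → (5.494,7.000)–(5.193,8.000)
cell (5,8): code 0001 → (5.193,8.000)–(5.000,8.211)
total: 12 segments, chained into 1 closed loop(s), length Σ = 9.903578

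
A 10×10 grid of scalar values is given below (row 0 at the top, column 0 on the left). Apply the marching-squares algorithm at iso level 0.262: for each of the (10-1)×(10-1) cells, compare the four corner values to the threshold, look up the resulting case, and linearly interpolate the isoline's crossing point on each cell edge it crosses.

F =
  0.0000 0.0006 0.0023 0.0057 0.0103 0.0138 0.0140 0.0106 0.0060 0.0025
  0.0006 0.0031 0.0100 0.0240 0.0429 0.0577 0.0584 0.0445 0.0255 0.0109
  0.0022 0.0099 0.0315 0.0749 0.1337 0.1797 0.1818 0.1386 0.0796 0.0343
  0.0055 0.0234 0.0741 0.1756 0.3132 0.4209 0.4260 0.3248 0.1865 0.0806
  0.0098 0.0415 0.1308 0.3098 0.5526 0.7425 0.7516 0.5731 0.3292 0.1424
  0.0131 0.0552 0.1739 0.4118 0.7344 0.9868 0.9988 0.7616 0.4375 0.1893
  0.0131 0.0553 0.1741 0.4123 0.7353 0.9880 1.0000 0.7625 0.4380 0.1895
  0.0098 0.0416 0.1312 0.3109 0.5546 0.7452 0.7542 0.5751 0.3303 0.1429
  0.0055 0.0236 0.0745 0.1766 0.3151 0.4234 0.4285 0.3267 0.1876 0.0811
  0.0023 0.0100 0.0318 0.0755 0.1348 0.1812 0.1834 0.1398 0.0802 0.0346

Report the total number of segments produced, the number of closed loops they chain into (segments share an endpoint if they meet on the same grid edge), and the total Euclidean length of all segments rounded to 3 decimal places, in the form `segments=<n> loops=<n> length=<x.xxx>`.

cell (2,3): code 0100 → (2.715,4.000)–(3.000,3.628)
cell (2,4): code 1100 → (2.341,5.000)–(2.715,4.000)
cell (2,5): code 1100 → (2.328,6.000)–(2.341,5.000)
cell (2,6): code 1100 → (2.663,7.000)–(2.328,6.000)
cell (2,7): code 1000 → (3.000,7.454)–(2.663,7.000)
cell (3,2): code 0100 → (3.644,3.000)–(4.000,2.733)
cell (3,3): code 1110 → (3.000,3.628)–(3.644,3.000)
cell (3,7): code 1101 → (3.529,8.000)–(3.000,7.454)
cell (3,8): code 1000 → (4.000,8.360)–(3.529,8.000)
cell (4,2): code 0110 → (4.000,2.733)–(5.000,2.370)
cell (4,8): code 1001 → (5.000,8.707)–(4.000,8.360)
cell (5,2): code 0110 → (5.000,2.370)–(6.000,2.369)
cell (5,8): code 1001 → (6.000,8.708)–(5.000,8.707)
cell (6,2): code 0110 → (6.000,2.369)–(7.000,2.728)
cell (6,8): code 1001 → (7.000,8.364)–(6.000,8.708)
cell (7,2): code 0010 → (7.000,2.728)–(7.364,3.000)
cell (7,3): code 0111 → (7.364,3.000)–(8.000,3.617)
cell (7,7): code 1011 → (8.000,7.465)–(7.479,8.000)
cell (7,8): code 0001 → (7.479,8.000)–(7.000,8.364)
cell (8,3): code 0010 → (8.000,3.617)–(8.295,4.000)
cell (8,4): code 0011 → (8.295,4.000)–(8.666,5.000)
cell (8,5): code 0011 → (8.666,5.000)–(8.679,6.000)
cell (8,6): code 0011 → (8.679,6.000)–(8.346,7.000)
cell (8,7): code 0001 → (8.346,7.000)–(8.000,7.465)
total: 24 segments, chained into 1 closed loop(s), length Σ = 19.969130

segments=24 loops=1 length=19.969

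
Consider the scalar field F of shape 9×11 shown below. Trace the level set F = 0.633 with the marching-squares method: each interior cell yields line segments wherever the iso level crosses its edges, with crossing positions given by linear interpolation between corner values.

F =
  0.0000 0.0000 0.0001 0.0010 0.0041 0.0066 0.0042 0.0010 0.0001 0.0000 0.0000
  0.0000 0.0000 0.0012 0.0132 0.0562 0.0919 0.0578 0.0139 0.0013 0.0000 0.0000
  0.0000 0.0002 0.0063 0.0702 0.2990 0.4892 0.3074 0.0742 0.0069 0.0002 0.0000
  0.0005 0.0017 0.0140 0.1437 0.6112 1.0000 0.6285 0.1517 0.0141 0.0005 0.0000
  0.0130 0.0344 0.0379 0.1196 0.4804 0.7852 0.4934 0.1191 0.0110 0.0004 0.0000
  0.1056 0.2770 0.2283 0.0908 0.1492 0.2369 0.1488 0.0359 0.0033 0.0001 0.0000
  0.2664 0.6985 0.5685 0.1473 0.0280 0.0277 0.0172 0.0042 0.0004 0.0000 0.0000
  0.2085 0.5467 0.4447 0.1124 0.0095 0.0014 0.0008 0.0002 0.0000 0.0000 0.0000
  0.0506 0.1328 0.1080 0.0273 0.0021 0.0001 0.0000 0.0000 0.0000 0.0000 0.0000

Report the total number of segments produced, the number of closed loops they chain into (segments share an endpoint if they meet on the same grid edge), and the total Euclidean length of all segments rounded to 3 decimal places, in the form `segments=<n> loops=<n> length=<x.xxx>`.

segments=10 loops=2 length=7.633

cell (2,4): code 0100 → (2.282,5.000)–(3.000,4.056)
cell (2,5): code 1000 → (3.000,5.988)–(2.282,5.000)
cell (3,4): code 0110 → (3.000,4.056)–(4.000,4.501)
cell (3,5): code 1001 → (4.000,5.522)–(3.000,5.988)
cell (4,4): code 0010 → (4.000,4.501)–(4.278,5.000)
cell (4,5): code 0001 → (4.278,5.000)–(4.000,5.522)
cell (5,0): code 0100 → (5.845,1.000)–(6.000,0.848)
cell (5,1): code 1000 → (6.000,1.504)–(5.845,1.000)
cell (6,0): code 0010 → (6.000,0.848)–(6.431,1.000)
cell (6,1): code 0001 → (6.431,1.000)–(6.000,1.504)
total: 10 segments, chained into 2 closed loop(s), length Σ = 7.632759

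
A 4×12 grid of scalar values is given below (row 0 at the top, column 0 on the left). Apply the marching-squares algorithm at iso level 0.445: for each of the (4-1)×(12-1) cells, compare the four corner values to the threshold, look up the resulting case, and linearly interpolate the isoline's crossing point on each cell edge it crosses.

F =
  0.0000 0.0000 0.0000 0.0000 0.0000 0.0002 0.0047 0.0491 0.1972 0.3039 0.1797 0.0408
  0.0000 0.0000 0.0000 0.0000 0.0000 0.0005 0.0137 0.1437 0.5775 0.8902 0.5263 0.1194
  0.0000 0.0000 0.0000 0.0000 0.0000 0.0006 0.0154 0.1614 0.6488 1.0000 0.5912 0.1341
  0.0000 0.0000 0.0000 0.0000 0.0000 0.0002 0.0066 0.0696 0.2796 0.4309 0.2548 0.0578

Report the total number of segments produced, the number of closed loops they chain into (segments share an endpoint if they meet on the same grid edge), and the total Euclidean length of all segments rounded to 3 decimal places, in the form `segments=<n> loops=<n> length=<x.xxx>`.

cell (0,7): code 0100 → (0.652,8.000)–(1.000,7.695)
cell (0,8): code 1100 → (0.241,9.000)–(0.652,8.000)
cell (0,9): code 1100 → (0.765,10.000)–(0.241,9.000)
cell (0,10): code 1000 → (1.000,10.200)–(0.765,10.000)
cell (1,7): code 0110 → (1.000,7.695)–(2.000,7.582)
cell (1,10): code 1001 → (2.000,10.320)–(1.000,10.200)
cell (2,7): code 0010 → (2.000,7.582)–(2.552,8.000)
cell (2,8): code 0011 → (2.552,8.000)–(2.975,9.000)
cell (2,9): code 0011 → (2.975,9.000)–(2.435,10.000)
cell (2,10): code 0001 → (2.435,10.000)–(2.000,10.320)
total: 10 segments, chained into 1 closed loop(s), length Σ = 8.450199

segments=10 loops=1 length=8.450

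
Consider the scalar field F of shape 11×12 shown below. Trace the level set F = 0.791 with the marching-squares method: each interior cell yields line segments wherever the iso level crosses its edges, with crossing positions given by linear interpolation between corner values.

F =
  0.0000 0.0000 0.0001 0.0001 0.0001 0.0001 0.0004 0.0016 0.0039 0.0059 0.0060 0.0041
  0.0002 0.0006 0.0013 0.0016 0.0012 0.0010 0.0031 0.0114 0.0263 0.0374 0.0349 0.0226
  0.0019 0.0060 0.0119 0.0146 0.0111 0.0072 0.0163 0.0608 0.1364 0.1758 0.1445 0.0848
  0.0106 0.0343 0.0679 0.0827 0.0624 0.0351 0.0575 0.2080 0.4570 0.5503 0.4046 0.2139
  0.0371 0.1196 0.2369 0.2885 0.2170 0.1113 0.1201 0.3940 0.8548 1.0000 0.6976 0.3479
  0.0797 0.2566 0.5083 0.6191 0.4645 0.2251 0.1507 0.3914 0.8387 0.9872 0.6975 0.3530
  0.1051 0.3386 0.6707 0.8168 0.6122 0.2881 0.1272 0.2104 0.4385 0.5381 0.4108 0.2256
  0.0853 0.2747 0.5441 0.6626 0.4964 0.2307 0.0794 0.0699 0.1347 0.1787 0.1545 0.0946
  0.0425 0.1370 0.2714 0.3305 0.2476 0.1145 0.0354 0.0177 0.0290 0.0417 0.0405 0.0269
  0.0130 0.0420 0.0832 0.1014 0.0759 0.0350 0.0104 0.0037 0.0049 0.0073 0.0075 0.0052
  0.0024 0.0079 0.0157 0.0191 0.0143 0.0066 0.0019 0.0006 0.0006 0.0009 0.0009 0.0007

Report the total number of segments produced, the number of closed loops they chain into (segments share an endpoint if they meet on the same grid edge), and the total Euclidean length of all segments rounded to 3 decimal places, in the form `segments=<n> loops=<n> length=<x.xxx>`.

cell (3,7): code 0100 → (3.840,8.000)–(4.000,7.862)
cell (3,8): code 1100 → (3.535,9.000)–(3.840,8.000)
cell (3,9): code 1000 → (4.000,9.691)–(3.535,9.000)
cell (4,7): code 0110 → (4.000,7.862)–(5.000,7.893)
cell (4,9): code 1001 → (5.000,9.677)–(4.000,9.691)
cell (5,2): code 0100 → (5.869,3.000)–(6.000,2.823)
cell (5,3): code 1000 → (6.000,3.126)–(5.869,3.000)
cell (5,7): code 0010 → (5.000,7.893)–(5.119,8.000)
cell (5,8): code 0011 → (5.119,8.000)–(5.437,9.000)
cell (5,9): code 0001 → (5.437,9.000)–(5.000,9.677)
cell (6,2): code 0010 → (6.000,2.823)–(6.167,3.000)
cell (6,3): code 0001 → (6.167,3.000)–(6.000,3.126)
total: 12 segments, chained into 2 closed loop(s), length Σ = 6.959587

segments=12 loops=2 length=6.960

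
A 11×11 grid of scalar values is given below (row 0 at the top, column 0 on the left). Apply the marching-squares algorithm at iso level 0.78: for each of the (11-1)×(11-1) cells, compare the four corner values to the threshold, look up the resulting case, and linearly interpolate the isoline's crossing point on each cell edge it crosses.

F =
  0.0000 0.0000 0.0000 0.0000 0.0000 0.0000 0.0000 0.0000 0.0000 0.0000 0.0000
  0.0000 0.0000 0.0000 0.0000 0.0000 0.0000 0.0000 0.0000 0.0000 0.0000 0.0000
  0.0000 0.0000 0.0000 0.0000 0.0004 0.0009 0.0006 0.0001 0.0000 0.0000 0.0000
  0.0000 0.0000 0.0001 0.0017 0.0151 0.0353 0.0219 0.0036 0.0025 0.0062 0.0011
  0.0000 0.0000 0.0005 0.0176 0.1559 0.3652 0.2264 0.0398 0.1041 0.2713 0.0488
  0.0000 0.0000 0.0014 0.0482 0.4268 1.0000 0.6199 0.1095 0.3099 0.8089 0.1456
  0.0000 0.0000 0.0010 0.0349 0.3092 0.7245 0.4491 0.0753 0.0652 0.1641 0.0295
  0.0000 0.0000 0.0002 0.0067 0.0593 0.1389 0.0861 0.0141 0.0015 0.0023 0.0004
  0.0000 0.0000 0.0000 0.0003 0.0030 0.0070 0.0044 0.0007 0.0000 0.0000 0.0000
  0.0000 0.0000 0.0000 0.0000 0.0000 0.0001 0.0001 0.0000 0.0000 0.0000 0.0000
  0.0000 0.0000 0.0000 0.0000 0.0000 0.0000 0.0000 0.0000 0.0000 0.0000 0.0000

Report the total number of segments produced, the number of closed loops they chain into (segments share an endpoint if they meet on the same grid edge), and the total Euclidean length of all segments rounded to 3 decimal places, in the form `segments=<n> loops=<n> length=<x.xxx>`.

cell (4,4): code 0100 → (4.653,5.000)–(5.000,4.616)
cell (4,5): code 1000 → (5.000,5.579)–(4.653,5.000)
cell (4,8): code 0100 → (4.946,9.000)–(5.000,8.942)
cell (4,9): code 1000 → (5.000,9.044)–(4.946,9.000)
cell (5,4): code 0010 → (5.000,4.616)–(5.799,5.000)
cell (5,5): code 0001 → (5.799,5.000)–(5.000,5.579)
cell (5,8): code 0010 → (5.000,8.942)–(5.045,9.000)
cell (5,9): code 0001 → (5.045,9.000)–(5.000,9.044)
total: 8 segments, chained into 2 closed loop(s), length Σ = 3.347945

segments=8 loops=2 length=3.348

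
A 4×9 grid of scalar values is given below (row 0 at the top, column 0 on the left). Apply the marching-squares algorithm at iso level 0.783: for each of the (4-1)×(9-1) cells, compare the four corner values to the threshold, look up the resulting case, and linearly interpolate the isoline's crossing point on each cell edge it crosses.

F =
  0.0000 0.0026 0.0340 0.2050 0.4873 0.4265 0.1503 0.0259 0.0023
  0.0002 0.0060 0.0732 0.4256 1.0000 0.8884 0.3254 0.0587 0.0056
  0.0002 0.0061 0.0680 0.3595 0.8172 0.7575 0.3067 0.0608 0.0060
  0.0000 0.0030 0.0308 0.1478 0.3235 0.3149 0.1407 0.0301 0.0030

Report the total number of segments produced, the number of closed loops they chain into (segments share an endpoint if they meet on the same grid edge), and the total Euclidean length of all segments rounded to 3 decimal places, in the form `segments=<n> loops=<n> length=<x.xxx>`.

cell (0,3): code 0100 → (0.577,4.000)–(1.000,3.622)
cell (0,4): code 1100 → (0.772,5.000)–(0.577,4.000)
cell (0,5): code 1000 → (1.000,5.187)–(0.772,5.000)
cell (1,3): code 0110 → (1.000,3.622)–(2.000,3.925)
cell (1,4): code 1011 → (2.000,4.573)–(1.805,5.000)
cell (1,5): code 0001 → (1.805,5.000)–(1.000,5.187)
cell (2,3): code 0010 → (2.000,3.925)–(2.069,4.000)
cell (2,4): code 0001 → (2.069,4.000)–(2.000,4.573)
total: 8 segments, chained into 1 closed loop(s), length Σ = 4.901311

segments=8 loops=1 length=4.901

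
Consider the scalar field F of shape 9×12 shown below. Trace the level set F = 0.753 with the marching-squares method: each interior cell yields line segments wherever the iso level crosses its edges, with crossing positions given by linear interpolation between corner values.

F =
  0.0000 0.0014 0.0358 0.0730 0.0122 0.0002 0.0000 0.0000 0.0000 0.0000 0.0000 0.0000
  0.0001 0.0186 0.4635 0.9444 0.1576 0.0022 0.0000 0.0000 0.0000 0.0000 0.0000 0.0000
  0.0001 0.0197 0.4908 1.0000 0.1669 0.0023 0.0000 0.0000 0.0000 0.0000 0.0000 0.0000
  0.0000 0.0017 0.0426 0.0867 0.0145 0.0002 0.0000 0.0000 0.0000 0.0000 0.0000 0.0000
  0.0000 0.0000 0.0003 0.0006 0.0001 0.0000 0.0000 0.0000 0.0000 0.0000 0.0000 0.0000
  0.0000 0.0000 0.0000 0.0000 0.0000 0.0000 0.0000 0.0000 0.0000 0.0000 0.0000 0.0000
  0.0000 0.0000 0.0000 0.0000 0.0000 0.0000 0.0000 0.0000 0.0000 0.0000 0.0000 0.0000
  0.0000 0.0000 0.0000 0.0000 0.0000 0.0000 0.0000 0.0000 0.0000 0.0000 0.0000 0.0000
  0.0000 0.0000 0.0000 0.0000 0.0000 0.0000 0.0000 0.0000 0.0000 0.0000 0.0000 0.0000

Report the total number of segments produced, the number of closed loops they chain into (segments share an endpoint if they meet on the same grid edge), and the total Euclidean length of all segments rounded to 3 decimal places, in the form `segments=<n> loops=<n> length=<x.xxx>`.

cell (0,2): code 0100 → (0.780,3.000)–(1.000,2.602)
cell (0,3): code 1000 → (1.000,3.243)–(0.780,3.000)
cell (1,2): code 0110 → (1.000,2.602)–(2.000,2.515)
cell (1,3): code 1001 → (2.000,3.296)–(1.000,3.243)
cell (2,2): code 0010 → (2.000,2.515)–(2.270,3.000)
cell (2,3): code 0001 → (2.270,3.000)–(2.000,3.296)
total: 6 segments, chained into 1 closed loop(s), length Σ = 3.744217

segments=6 loops=1 length=3.744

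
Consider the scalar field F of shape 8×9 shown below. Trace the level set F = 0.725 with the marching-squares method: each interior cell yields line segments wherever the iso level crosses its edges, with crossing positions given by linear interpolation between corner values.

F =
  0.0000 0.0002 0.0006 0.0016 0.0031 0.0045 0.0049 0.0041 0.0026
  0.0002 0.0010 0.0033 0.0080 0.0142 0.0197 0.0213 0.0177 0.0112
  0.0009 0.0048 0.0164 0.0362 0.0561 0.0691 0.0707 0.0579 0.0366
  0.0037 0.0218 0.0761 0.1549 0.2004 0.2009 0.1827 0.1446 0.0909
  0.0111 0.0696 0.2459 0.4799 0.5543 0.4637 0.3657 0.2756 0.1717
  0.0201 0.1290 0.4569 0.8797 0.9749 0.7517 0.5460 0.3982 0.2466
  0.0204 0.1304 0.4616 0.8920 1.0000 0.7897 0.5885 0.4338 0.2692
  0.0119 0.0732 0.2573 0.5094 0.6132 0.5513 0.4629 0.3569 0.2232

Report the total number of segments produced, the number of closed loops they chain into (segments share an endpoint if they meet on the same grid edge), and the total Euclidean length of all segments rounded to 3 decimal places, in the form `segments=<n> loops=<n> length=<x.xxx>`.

segments=10 loops=1 length=7.985

cell (4,2): code 0100 → (4.613,3.000)–(5.000,2.634)
cell (4,3): code 1100 → (4.406,4.000)–(4.613,3.000)
cell (4,4): code 1100 → (4.907,5.000)–(4.406,4.000)
cell (4,5): code 1000 → (5.000,5.130)–(4.907,5.000)
cell (5,2): code 0110 → (5.000,2.634)–(6.000,2.612)
cell (5,5): code 1001 → (6.000,5.322)–(5.000,5.130)
cell (6,2): code 0010 → (6.000,2.612)–(6.436,3.000)
cell (6,3): code 0011 → (6.436,3.000)–(6.711,4.000)
cell (6,4): code 0011 → (6.711,4.000)–(6.271,5.000)
cell (6,5): code 0001 → (6.271,5.000)–(6.000,5.322)
total: 10 segments, chained into 1 closed loop(s), length Σ = 7.984574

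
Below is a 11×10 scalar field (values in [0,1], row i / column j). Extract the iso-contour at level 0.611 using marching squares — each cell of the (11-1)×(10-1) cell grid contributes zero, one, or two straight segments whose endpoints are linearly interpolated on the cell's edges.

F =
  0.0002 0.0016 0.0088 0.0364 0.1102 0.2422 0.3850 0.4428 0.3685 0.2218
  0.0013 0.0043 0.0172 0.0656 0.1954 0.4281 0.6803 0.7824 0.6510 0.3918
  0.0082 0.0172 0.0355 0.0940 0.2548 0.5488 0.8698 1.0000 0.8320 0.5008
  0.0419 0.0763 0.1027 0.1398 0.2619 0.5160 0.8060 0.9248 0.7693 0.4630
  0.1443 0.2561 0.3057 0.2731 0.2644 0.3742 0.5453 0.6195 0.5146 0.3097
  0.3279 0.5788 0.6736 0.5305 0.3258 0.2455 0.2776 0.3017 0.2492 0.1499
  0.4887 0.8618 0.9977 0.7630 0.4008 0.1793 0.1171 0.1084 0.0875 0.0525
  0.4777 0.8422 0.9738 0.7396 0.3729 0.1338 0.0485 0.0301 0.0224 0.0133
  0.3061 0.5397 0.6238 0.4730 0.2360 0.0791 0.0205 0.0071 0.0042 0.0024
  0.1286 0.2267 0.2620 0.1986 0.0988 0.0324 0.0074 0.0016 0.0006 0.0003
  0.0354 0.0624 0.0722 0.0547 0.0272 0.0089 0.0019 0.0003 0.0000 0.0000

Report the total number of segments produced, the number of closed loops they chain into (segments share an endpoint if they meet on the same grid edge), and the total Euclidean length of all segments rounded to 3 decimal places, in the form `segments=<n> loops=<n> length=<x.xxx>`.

segments=28 loops=2 length=20.710

cell (0,5): code 0100 → (0.765,6.000)–(1.000,5.725)
cell (0,6): code 1100 → (0.495,7.000)–(0.765,6.000)
cell (0,7): code 1100 → (0.858,8.000)–(0.495,7.000)
cell (0,8): code 1000 → (1.000,8.154)–(0.858,8.000)
cell (1,5): code 0110 → (1.000,5.725)–(2.000,5.194)
cell (1,8): code 1001 → (2.000,8.667)–(1.000,8.154)
cell (2,5): code 0110 → (2.000,5.194)–(3.000,5.328)
cell (2,8): code 1001 → (3.000,8.517)–(2.000,8.667)
cell (3,5): code 0010 → (3.000,5.328)–(3.748,6.000)
cell (3,6): code 0111 → (3.748,6.000)–(4.000,6.885)
cell (3,7): code 1011 → (4.000,7.081)–(3.622,8.000)
cell (3,8): code 0001 → (3.622,8.000)–(3.000,8.517)
cell (4,1): code 0100 → (4.830,2.000)–(5.000,1.340)
cell (4,2): code 1000 → (5.000,2.437)–(4.830,2.000)
cell (4,6): code 0010 → (4.000,6.885)–(4.027,7.000)
cell (4,7): code 0001 → (4.027,7.000)–(4.000,7.081)
cell (5,0): code 0100 → (5.114,1.000)–(6.000,0.328)
cell (5,1): code 1110 → (5.000,1.340)–(5.114,1.000)
cell (5,2): code 1101 → (5.346,3.000)–(5.000,2.437)
cell (5,3): code 1000 → (6.000,3.420)–(5.346,3.000)
cell (6,0): code 0110 → (6.000,0.328)–(7.000,0.366)
cell (6,3): code 1001 → (7.000,3.351)–(6.000,3.420)
cell (7,0): code 0010 → (7.000,0.366)–(7.764,1.000)
cell (7,1): code 0111 → (7.764,1.000)–(8.000,1.848)
cell (7,2): code 1011 → (8.000,2.085)–(7.482,3.000)
cell (7,3): code 0001 → (7.482,3.000)–(7.000,3.351)
cell (8,1): code 0010 → (8.000,1.848)–(8.035,2.000)
cell (8,2): code 0001 → (8.035,2.000)–(8.000,2.085)
total: 28 segments, chained into 2 closed loop(s), length Σ = 20.710022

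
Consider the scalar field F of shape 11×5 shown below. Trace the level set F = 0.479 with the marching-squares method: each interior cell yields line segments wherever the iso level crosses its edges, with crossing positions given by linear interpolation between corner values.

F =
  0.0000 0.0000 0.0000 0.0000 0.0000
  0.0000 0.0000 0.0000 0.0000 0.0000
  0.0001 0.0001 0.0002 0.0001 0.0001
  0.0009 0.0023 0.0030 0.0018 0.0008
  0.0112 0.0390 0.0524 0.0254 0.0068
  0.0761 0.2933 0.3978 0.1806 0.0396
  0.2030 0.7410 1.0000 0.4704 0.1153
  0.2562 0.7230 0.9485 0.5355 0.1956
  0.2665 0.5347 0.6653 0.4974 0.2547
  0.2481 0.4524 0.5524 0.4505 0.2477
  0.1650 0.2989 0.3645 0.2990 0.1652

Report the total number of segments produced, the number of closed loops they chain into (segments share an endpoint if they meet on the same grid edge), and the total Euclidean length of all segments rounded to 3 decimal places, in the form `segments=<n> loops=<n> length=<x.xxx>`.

segments=14 loops=1 length=11.026

cell (5,0): code 0100 → (5.415,1.000)–(6.000,0.513)
cell (5,1): code 1100 → (5.135,2.000)–(5.415,1.000)
cell (5,2): code 1000 → (6.000,2.984)–(5.135,2.000)
cell (6,0): code 0110 → (6.000,0.513)–(7.000,0.477)
cell (6,2): code 1101 → (6.132,3.000)–(6.000,2.984)
cell (6,3): code 1000 → (7.000,3.166)–(6.132,3.000)
cell (7,0): code 0110 → (7.000,0.477)–(8.000,0.792)
cell (7,3): code 1001 → (8.000,3.076)–(7.000,3.166)
cell (8,0): code 0010 → (8.000,0.792)–(8.677,1.000)
cell (8,1): code 0111 → (8.677,1.000)–(9.000,1.266)
cell (8,2): code 1011 → (9.000,2.720)–(8.392,3.000)
cell (8,3): code 0001 → (8.392,3.000)–(8.000,3.076)
cell (9,1): code 0010 → (9.000,1.266)–(9.391,2.000)
cell (9,2): code 0001 → (9.391,2.000)–(9.000,2.720)
total: 14 segments, chained into 1 closed loop(s), length Σ = 11.025746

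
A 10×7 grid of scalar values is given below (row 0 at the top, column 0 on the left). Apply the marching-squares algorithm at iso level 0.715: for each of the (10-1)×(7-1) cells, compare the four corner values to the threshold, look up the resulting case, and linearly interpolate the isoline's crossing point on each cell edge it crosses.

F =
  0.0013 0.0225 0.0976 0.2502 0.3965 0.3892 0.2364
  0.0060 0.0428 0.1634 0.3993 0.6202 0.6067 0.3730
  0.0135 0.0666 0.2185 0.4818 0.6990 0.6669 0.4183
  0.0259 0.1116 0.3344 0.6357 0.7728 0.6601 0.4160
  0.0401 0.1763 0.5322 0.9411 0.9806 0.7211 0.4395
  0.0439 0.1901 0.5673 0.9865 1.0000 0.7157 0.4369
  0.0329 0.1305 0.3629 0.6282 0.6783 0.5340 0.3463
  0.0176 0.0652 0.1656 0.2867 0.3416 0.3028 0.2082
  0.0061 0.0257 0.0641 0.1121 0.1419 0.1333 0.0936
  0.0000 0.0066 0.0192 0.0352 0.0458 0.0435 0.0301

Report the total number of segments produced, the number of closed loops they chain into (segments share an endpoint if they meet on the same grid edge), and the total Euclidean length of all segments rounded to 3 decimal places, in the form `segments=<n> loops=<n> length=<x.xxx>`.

segments=12 loops=1 length=9.857

cell (2,3): code 0100 → (2.217,4.000)–(3.000,3.578)
cell (2,4): code 1000 → (3.000,4.513)–(2.217,4.000)
cell (3,2): code 0100 → (3.260,3.000)–(4.000,2.447)
cell (3,3): code 1110 → (3.000,3.578)–(3.260,3.000)
cell (3,4): code 1101 → (3.900,5.000)–(3.000,4.513)
cell (3,5): code 1000 → (4.000,5.022)–(3.900,5.000)
cell (4,2): code 0110 → (4.000,2.447)–(5.000,2.352)
cell (4,5): code 1001 → (5.000,5.003)–(4.000,5.022)
cell (5,2): code 0010 → (5.000,2.352)–(5.758,3.000)
cell (5,3): code 0011 → (5.758,3.000)–(5.886,4.000)
cell (5,4): code 0011 → (5.886,4.000)–(5.004,5.000)
cell (5,5): code 0001 → (5.004,5.000)–(5.000,5.003)
total: 12 segments, chained into 1 closed loop(s), length Σ = 9.857082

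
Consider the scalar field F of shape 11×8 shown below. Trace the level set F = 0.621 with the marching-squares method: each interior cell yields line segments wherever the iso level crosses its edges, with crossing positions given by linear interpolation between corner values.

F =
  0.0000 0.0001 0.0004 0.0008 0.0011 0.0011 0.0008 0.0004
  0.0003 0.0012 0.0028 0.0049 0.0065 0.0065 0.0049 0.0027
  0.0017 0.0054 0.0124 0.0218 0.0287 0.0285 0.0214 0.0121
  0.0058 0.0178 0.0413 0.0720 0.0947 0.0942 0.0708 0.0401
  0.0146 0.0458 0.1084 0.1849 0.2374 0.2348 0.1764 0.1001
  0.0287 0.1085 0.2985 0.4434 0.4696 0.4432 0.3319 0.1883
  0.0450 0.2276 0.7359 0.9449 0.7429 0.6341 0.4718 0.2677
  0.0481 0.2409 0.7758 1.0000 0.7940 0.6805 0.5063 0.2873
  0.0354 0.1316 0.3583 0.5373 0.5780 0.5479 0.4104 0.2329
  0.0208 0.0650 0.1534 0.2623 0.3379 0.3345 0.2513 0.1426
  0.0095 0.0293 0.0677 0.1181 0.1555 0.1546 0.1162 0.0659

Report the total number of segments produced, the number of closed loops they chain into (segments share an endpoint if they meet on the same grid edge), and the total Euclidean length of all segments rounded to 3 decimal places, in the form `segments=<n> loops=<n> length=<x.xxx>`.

segments=12 loops=1 length=9.838

cell (5,1): code 0100 → (5.737,2.000)–(6.000,1.774)
cell (5,2): code 1100 → (5.354,3.000)–(5.737,2.000)
cell (5,3): code 1100 → (5.554,4.000)–(5.354,3.000)
cell (5,4): code 1100 → (5.931,5.000)–(5.554,4.000)
cell (5,5): code 1000 → (6.000,5.081)–(5.931,5.000)
cell (6,1): code 0110 → (6.000,1.774)–(7.000,1.711)
cell (6,5): code 1001 → (7.000,5.342)–(6.000,5.081)
cell (7,1): code 0010 → (7.000,1.711)–(7.371,2.000)
cell (7,2): code 0011 → (7.371,2.000)–(7.819,3.000)
cell (7,3): code 0011 → (7.819,3.000)–(7.801,4.000)
cell (7,4): code 0011 → (7.801,4.000)–(7.449,5.000)
cell (7,5): code 0001 → (7.449,5.000)–(7.000,5.342)
total: 12 segments, chained into 1 closed loop(s), length Σ = 9.838037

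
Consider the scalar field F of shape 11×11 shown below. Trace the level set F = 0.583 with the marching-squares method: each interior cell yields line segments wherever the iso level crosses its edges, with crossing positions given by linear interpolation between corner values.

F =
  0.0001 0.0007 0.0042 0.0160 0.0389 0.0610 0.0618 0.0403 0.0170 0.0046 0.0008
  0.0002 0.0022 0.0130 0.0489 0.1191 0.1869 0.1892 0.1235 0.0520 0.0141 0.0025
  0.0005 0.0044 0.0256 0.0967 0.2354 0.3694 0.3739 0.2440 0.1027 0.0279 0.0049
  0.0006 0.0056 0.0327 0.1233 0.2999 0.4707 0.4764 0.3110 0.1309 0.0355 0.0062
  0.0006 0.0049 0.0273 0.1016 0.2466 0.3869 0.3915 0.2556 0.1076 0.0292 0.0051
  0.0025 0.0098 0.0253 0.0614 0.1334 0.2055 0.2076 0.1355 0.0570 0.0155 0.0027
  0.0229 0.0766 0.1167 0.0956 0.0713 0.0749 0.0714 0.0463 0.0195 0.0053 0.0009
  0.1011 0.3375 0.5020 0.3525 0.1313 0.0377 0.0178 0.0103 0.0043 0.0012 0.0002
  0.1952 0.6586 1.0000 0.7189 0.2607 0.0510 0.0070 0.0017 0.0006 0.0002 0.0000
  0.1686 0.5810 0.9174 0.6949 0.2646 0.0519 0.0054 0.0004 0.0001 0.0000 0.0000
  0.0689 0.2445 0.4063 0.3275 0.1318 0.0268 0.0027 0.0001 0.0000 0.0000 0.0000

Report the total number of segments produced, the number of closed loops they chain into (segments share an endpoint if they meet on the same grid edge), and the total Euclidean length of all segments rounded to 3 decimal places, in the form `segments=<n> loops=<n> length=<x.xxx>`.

cell (7,0): code 0100 → (7.765,1.000)–(8.000,0.837)
cell (7,1): code 1100 → (7.163,2.000)–(7.765,1.000)
cell (7,2): code 1100 → (7.629,3.000)–(7.163,2.000)
cell (7,3): code 1000 → (8.000,3.297)–(7.629,3.000)
cell (8,0): code 0010 → (8.000,0.837)–(8.974,1.000)
cell (8,1): code 0111 → (8.974,1.000)–(9.000,1.006)
cell (8,3): code 1001 → (9.000,3.260)–(8.000,3.297)
cell (9,1): code 0010 → (9.000,1.006)–(9.654,2.000)
cell (9,2): code 0011 → (9.654,2.000)–(9.305,3.000)
cell (9,3): code 0001 → (9.305,3.000)–(9.000,3.260)
total: 10 segments, chained into 1 closed loop(s), length Σ = 7.696791

segments=10 loops=1 length=7.697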